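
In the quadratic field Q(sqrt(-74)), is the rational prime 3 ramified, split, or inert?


K = Q(sqrt(-74)). Since d mod 4 = 2, disc(K) = -296.
Check p | disc: -296 mod 3 = 1.
p does not divide disc. Compute Legendre symbol (d/p):
1^((3-1)/2) mod 3 = 1
(d/p) = 1, so p splits: (p) = P*P' with e=1, f=1, g=2.
Therefore p is split.

split


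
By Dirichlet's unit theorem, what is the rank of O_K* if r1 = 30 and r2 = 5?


By Dirichlet's unit theorem:
rank = r1 + r2 - 1
= 30 + 5 - 1
= 34

34


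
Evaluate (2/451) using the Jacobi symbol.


Compute (2/451) via quadratic reciprocity:
  pull out 2: (2/451) = -1  (since 451 mod 8 = 3)
  (1/451) = 1
Product of signs = -1

-1


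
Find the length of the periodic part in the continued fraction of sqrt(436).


Run the CF algorithm for sqrt(436).
a_0 = floor(sqrt(436)) = 20; set m_0=0, q_0=1.
Recurrence: m' = q*a - m,  q' = (d - m'^2)/q,  a' = floor((a_0 + m')/q').
  step 1: m=20, q=36, a=1
  step 2: m=16, q=5, a=7
  step 3: m=19, q=15, a=2
  step 4: m=11, q=21, a=1
  step 5: m=10, q=16, a=1
  step 6: m=6, q=25, a=1
  step 7: m=19, q=3, a=13
  step 8: m=20, q=12, a=3
  step 9: m=16, q=15, a=2
  step 10: m=14, q=16, a=2
  step 11: m=18, q=7, a=5
  step 12: m=17, q=21, a=1
  step 13: m=4, q=20, a=1
  step 14: m=16, q=9, a=4
  step 15: m=20, q=4, a=10
  step 16: m=20, q=9, a=4
  step 17: m=16, q=20, a=1
  step 18: m=4, q=21, a=1
  step 19: m=17, q=7, a=5
  step 20: m=18, q=16, a=2
  step 21: m=14, q=15, a=2
  step 22: m=16, q=12, a=3
  step 23: m=20, q=3, a=13
  step 24: m=19, q=25, a=1
  step 25: m=6, q=16, a=1
  step 26: m=10, q=21, a=1
  step 27: m=11, q=15, a=2
  step 28: m=19, q=5, a=7
  step 29: m=16, q=36, a=1
  step 30: m=20, q=1, a=40
a_30 = 2*a_0 = 40, so the period closes here.
sqrt(436) = [20; 1, 7, 2, 1, 1, 1, 13, 3, 2, 2, 5, 1, 1, 4, 10, 4, 1, 1, 5, 2, 2, 3, 13, 1, 1, 1, 2, 7, 1, 40]
Period length = 30

30


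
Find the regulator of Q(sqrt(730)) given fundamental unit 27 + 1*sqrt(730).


epsilon = 27 + 1*sqrt(730)
= 54.0185
R = ln(54.0185)
= 3.9893

3.9893


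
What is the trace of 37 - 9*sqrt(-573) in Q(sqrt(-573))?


Tr(a + b*sqrt(d)) = (a + b*sqrt(d)) + (a - b*sqrt(d)) = 2a
= 2 * (37)
= 74

74


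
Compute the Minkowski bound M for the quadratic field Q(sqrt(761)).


d = 761, d mod 4 = 1, so disc(K) = d = 761; |disc(K)| = 761
Real quadratic field, so n = 2, s = r2 = 0, r1 = 2
M = (n!/n^n) * (4/pi)^s * sqrt(|disc(K)|) = (2!/2^2) * (4/pi)^0 * sqrt(761)
= 0.5 * 1.000000 * 27.586228
= 13.7931

13.7931


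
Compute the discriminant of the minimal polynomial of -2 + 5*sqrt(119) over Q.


The element -2 + 5*sqrt(119) has minimal polynomial:
x^2 + 4*x - 2971
Discriminant = (4)^2 - 4*(-2971)
= 16 + 11884
= 11900

11900


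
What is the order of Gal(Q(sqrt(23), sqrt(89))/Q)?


The 2 square roots of distinct primes are multiplicatively independent over Q,
so [K:Q] = 2^2 and Gal(K/Q) is isomorphic to (Z/2Z)^2.
|Gal| = 2^2 = 4

4


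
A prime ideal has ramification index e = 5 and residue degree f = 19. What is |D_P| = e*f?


|D_P| = e * f
= 5 * 19
= 95

95


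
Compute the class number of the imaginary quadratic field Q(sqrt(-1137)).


K = Q(sqrt(-1137)). d mod 4 = 3, so D = disc(K) = 4d = -4548
h(K) equals the number of primitive reduced positive-definite forms (a, b, c) = a*x^2 + b*x*y + c*y^2 with b^2 - 4ac = D,
where reduced means |b| <= a <= c, with b >= 0 whenever |b| = a or a = c, and primitive means gcd(a, b, c) = 1.
Reduced forces 3a^2 <= |D| = 4548, so 1 <= a <= 38; b must have the parity of D, and c = (b^2 - D)/(4a) must be an integer >= a.
Enumerate a = 1..38, b in [-a, a]:
  a=1: (1, 0, 1137)  [1]
  a=2: (2, 2, 569)  [1]
  a=3: (3, 0, 379)  [1]
  a=4..5: none
  a=6: (6, 6, 191)  [1]
  a=7: (7, -4, 163), (7, 4, 163)  [2]
  a=8..13: none
  a=14: (14, -10, 83), (14, 10, 83)  [2]
  a=15..16: none
  a=17: (17, -12, 69), (17, 12, 69)  [2]
  a=18..20: none
  a=21: (21, -18, 58), (21, 18, 58)  [2]
  a=22: none
  a=23: (23, -12, 51), (23, 12, 51)  [2]
  a=24..28: none
  a=29: (29, -18, 42), (29, 18, 42)  [2]
  a=30: none
  a=31: (31, -28, 43), (31, 28, 43)  [2]
  a=32..33: none
  a=34: (34, -22, 37), (34, 22, 37)  [2]
  a=35..38: none
Total reduced forms: 1 + 1 + 1 + 1 + 2 + 2 + 2 + 2 + 2 + 2 + 2 + 2 = 20
h = 20

20


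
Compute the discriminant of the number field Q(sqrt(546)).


For K = Q(sqrt(d)) with d squarefree: disc(K) = d if d = 1 mod 4, and disc(K) = 4d if d = 2 or 3 mod 4.
Here d = 546, and d mod 4 = 2.
d = 2 mod 4, not 1 (O_K = Z[sqrt(d)]), so disc(K) = 4d = 4 * (546) = 2184

2184


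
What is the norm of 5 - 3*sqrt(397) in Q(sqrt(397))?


N(a + b*sqrt(d)) = a^2 - d*b^2
= (5)^2 - (397)*(-3)^2
= 25 - 3573
= -3548

-3548


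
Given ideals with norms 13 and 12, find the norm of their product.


N(IJ) = N(I) * N(J)
= 13 * 12
= 156

156


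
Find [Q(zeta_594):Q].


The degree equals Euler's totient phi(594).
594 = 2 * 3^3 * 11
phi(594) = 180

180


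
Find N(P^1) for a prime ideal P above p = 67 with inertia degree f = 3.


N(P^a) = p^(a*f)
= 67^(1*3)
= 67^3
= 300763

300763


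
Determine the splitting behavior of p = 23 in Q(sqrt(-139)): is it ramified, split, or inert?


K = Q(sqrt(-139)). Since d mod 4 = 1, disc(K) = -139.
Check p | disc: -139 mod 23 = 22.
p does not divide disc. Compute Legendre symbol (d/p):
22^((23-1)/2) mod 23 = -1
(d/p) = -1, so p is inert: (p) stays prime with e=1, f=2, g=1.
Therefore p is inert.

inert


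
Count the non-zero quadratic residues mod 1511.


For prime p, the number of non-zero quadratic residues is (p-1)/2.
= (1511-1)/2
= 755

755


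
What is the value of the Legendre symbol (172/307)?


p = 307 is prime, so compute (172/307) with the reciprocity algorithm (Jacobi-symbol steps: pull out 2s via (2/n), flip via reciprocity, reduce):
  pull out 2: (2/307) = -1  (since 307 mod 8 = 3)
  pull out 2: (2/307) = -1  (since 307 mod 8 = 3)
  reciprocity: (43/307) -> -(307/43)
  reduce: (6/43)
  pull out 2: (2/43) = -1  (since 43 mod 8 = 3)
  reciprocity: (3/43) -> -(43/3)
  reduce: (1/3)
  (1/3) = 1
Product of signs = -1
(172/307) = -1

-1


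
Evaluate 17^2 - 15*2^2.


x^2 - d*y^2
= 17^2 - 15*2^2
= 289 - 60
= 229

229


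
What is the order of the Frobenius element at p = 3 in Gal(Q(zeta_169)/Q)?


The Frobenius at p in Gal(Q(zeta_n)/Q) = (Z/nZ)* is the class of p, so its order is ord_169(3), the smallest k >= 1 with 3^k = 1 mod 169.
n = 169 = 13^2, phi(169) = 156; the order divides phi(n).
Divisors of 156: 1, 2, 3, 4, 6, 12, 13, 26, 39, 52, 78, 156
Repeated squaring mod 169: 3^1 = 3, 3^2 = 9, 3^4 = 81, 3^8 = 139, 3^16 = 55, 3^32 = 152, 3^64 = 120, 3^128 = 35
Test divisors in increasing order:
  k=1: 3^1 = 3 mod 169
  k=2: 3^2 = 9 mod 169
  k=3: 3^3 = 9 * 3 = 27 mod 169
  k=4: 3^4 = 81 mod 169
  k=6: 3^6 = 81 * 9 = 53 mod 169
  k=12: 3^12 = 139 * 81 = 105 mod 169
  k=13: 3^13 = 139 * 81 * 3 = 146 mod 169
  k=26: 3^26 = 55 * 139 * 9 = 22 mod 169
  k=39: 3^39 = 152 * 81 * 9 * 3 = 1 mod 169  <- first divisor giving 1
Order = 39

39


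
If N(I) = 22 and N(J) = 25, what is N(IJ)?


N(IJ) = N(I) * N(J)
= 22 * 25
= 550

550


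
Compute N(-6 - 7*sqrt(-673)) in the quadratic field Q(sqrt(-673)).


N(a + b*sqrt(d)) = a^2 - d*b^2
= (-6)^2 - (-673)*(-7)^2
= 36 + 32977
= 33013

33013


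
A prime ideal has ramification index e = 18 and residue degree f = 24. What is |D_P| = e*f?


|D_P| = e * f
= 18 * 24
= 432

432


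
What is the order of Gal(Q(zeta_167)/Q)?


|Gal(Q(zeta_167)/Q)| = phi(167)
= 166

166


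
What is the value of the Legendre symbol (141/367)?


p = 367 is prime, so compute (141/367) with the reciprocity algorithm (Jacobi-symbol steps: pull out 2s via (2/n), flip via reciprocity, reduce):
  reciprocity: (141/367) -> +(367/141)
  reduce: (85/141)
  reciprocity: (85/141) -> +(141/85)
  reduce: (56/85)
  pull out 2: (2/85) = -1  (since 85 mod 8 = 5)
  pull out 2: (2/85) = -1  (since 85 mod 8 = 5)
  pull out 2: (2/85) = -1  (since 85 mod 8 = 5)
  reciprocity: (7/85) -> +(85/7)
  reduce: (1/7)
  (1/7) = 1
Product of signs = -1
(141/367) = -1

-1


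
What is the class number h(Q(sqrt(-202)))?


K = Q(sqrt(-202)). d mod 4 = 2, so D = disc(K) = 4d = -808
h(K) equals the number of primitive reduced positive-definite forms (a, b, c) = a*x^2 + b*x*y + c*y^2 with b^2 - 4ac = D,
where reduced means |b| <= a <= c, with b >= 0 whenever |b| = a or a = c, and primitive means gcd(a, b, c) = 1.
Reduced forces 3a^2 <= |D| = 808, so 1 <= a <= 16; b must have the parity of D, and c = (b^2 - D)/(4a) must be an integer >= a.
Enumerate a = 1..16, b in [-a, a]:
  a=1: (1, 0, 202)  [1]
  a=2: (2, 0, 101)  [1]
  a=3..6: none
  a=7: (7, -2, 29), (7, 2, 29)  [2]
  a=8..13: none
  a=14: (14, -12, 17), (14, 12, 17)  [2]
  a=15..16: none
Total reduced forms: 1 + 1 + 2 + 2 = 6
h = 6

6


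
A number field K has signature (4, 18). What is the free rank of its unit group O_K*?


By Dirichlet's unit theorem:
rank = r1 + r2 - 1
= 4 + 18 - 1
= 21

21


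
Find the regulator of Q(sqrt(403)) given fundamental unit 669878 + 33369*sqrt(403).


epsilon = 669878 + 33369*sqrt(403)
= 1.3398e+06
R = ln(1.3398e+06)
= 14.1080

14.1080


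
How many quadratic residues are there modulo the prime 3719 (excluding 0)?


For prime p, the number of non-zero quadratic residues is (p-1)/2.
= (3719-1)/2
= 1859

1859


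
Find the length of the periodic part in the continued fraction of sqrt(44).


Run the CF algorithm for sqrt(44).
a_0 = floor(sqrt(44)) = 6; set m_0=0, q_0=1.
Recurrence: m' = q*a - m,  q' = (d - m'^2)/q,  a' = floor((a_0 + m')/q').
  step 1: m=6, q=8, a=1
  step 2: m=2, q=5, a=1
  step 3: m=3, q=7, a=1
  step 4: m=4, q=4, a=2
  step 5: m=4, q=7, a=1
  step 6: m=3, q=5, a=1
  step 7: m=2, q=8, a=1
  step 8: m=6, q=1, a=12
a_8 = 2*a_0 = 12, so the period closes here.
sqrt(44) = [6; 1, 1, 1, 2, 1, 1, 1, 12]
Period length = 8

8


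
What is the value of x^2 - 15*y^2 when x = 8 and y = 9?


x^2 - d*y^2
= 8^2 - 15*9^2
= 64 - 1215
= -1151

-1151


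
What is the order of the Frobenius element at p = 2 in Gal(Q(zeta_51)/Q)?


The Frobenius at p in Gal(Q(zeta_n)/Q) = (Z/nZ)* is the class of p, so its order is ord_51(2), the smallest k >= 1 with 2^k = 1 mod 51.
n = 51 = 3 * 17, phi(51) = 32; the order divides phi(n).
Divisors of 32: 1, 2, 4, 8, 16, 32
Repeated squaring mod 51: 2^1 = 2, 2^2 = 4, 2^4 = 16, 2^8 = 1, 2^16 = 1, 2^32 = 1
Test divisors in increasing order:
  k=1: 2^1 = 2 mod 51
  k=2: 2^2 = 4 mod 51
  k=4: 2^4 = 16 mod 51
  k=8: 2^8 = 1 mod 51  <- first divisor giving 1
Order = 8

8


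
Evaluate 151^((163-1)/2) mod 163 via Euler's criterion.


p = 163 is prime and the exponent is (p-1)/2 = 81, so by Euler's criterion 151^81 = (151/163) = +1 or -1 mod 163.
Compute by square-and-multiply:
  81 = 64 + 16 + 1 (binary 1010001)
  Repeated squaring mod 163: 151^1 = 151, 151^2 = 144, 151^4 = 35, 151^8 = 84, 151^16 = 47, 151^32 = 90, 151^64 = 113
  151^81 = 151^64 * 151^16 * 151^1 = 113 * 47 * 151 mod 163
    113 * 47 = 5311 = 95 mod 163
    95 * 151 = 14345 = 1 mod 163
  151^81 = 1 mod 163
Result 1: 151 is a quadratic residue mod 163.
151^81 mod 163 = 1

1


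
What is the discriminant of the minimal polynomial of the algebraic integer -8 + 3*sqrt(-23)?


The element -8 + 3*sqrt(-23) has minimal polynomial:
x^2 + 16*x + 271
Discriminant = (16)^2 - 4*(271)
= 256 - 1084
= -828

-828


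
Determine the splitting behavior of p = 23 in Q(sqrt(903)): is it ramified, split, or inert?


K = Q(sqrt(903)). Since d mod 4 = 3, disc(K) = 3612.
Check p | disc: 3612 mod 23 = 1.
p does not divide disc. Compute Legendre symbol (d/p):
6^((23-1)/2) mod 23 = 1
(d/p) = 1, so p splits: (p) = P*P' with e=1, f=1, g=2.
Therefore p is split.

split


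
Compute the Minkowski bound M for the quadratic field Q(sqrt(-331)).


d = -331, d mod 4 = 1, so disc(K) = d = -331; |disc(K)| = 331
Imaginary quadratic field, so n = 2, s = r2 = 1, r1 = 0
M = (n!/n^n) * (4/pi)^s * sqrt(|disc(K)|) = (2!/2^2) * (4/pi)^1 * sqrt(331)
= 0.5 * 1.273240 * 18.193405
= 11.5823

11.5823


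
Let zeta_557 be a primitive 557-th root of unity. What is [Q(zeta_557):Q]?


The degree equals Euler's totient phi(557).
557 = 557
phi(557) = 556

556


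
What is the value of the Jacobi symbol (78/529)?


Compute (78/529) via quadratic reciprocity:
  pull out 2: (2/529) = +1  (since 529 mod 8 = 1)
  reciprocity: (39/529) -> +(529/39)
  reduce: (22/39)
  pull out 2: (2/39) = +1  (since 39 mod 8 = 7)
  reciprocity: (11/39) -> -(39/11)
  reduce: (6/11)
  pull out 2: (2/11) = -1  (since 11 mod 8 = 3)
  reciprocity: (3/11) -> -(11/3)
  reduce: (2/3)
  pull out 2: (2/3) = -1  (since 3 mod 8 = 3)
  (1/3) = 1
Product of signs = 1

1


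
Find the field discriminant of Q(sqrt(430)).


For K = Q(sqrt(d)) with d squarefree: disc(K) = d if d = 1 mod 4, and disc(K) = 4d if d = 2 or 3 mod 4.
Here d = 430, and d mod 4 = 2.
d = 2 mod 4, not 1 (O_K = Z[sqrt(d)]), so disc(K) = 4d = 4 * (430) = 1720

1720


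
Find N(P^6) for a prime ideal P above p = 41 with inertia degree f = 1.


N(P^a) = p^(a*f)
= 41^(6*1)
= 41^6
= 4750104241

4750104241


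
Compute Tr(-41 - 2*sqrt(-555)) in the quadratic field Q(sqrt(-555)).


Tr(a + b*sqrt(d)) = (a + b*sqrt(d)) + (a - b*sqrt(d)) = 2a
= 2 * (-41)
= -82

-82


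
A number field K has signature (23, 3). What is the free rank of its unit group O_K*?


By Dirichlet's unit theorem:
rank = r1 + r2 - 1
= 23 + 3 - 1
= 25

25


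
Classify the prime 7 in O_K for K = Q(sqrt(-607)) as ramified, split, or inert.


K = Q(sqrt(-607)). Since d mod 4 = 1, disc(K) = -607.
Check p | disc: -607 mod 7 = 2.
p does not divide disc. Compute Legendre symbol (d/p):
2^((7-1)/2) mod 7 = 1
(d/p) = 1, so p splits: (p) = P*P' with e=1, f=1, g=2.
Therefore p is split.

split


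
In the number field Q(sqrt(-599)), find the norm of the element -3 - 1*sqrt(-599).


N(a + b*sqrt(d)) = a^2 - d*b^2
= (-3)^2 - (-599)*(-1)^2
= 9 + 599
= 608

608


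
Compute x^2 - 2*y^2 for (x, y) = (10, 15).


x^2 - d*y^2
= 10^2 - 2*15^2
= 100 - 450
= -350

-350


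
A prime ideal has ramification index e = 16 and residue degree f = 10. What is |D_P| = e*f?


|D_P| = e * f
= 16 * 10
= 160

160


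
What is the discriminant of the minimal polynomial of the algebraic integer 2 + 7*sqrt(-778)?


The element 2 + 7*sqrt(-778) has minimal polynomial:
x^2 - 4*x + 38126
Discriminant = (-4)^2 - 4*(38126)
= 16 - 152504
= -152488

-152488


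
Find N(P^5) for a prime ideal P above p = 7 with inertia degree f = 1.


N(P^a) = p^(a*f)
= 7^(5*1)
= 7^5
= 16807

16807


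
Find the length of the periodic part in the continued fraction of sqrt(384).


Run the CF algorithm for sqrt(384).
a_0 = floor(sqrt(384)) = 19; set m_0=0, q_0=1.
Recurrence: m' = q*a - m,  q' = (d - m'^2)/q,  a' = floor((a_0 + m')/q').
  step 1: m=19, q=23, a=1
  step 2: m=4, q=16, a=1
  step 3: m=12, q=15, a=2
  step 4: m=18, q=4, a=9
  step 5: m=18, q=15, a=2
  step 6: m=12, q=16, a=1
  step 7: m=4, q=23, a=1
  step 8: m=19, q=1, a=38
a_8 = 2*a_0 = 38, so the period closes here.
sqrt(384) = [19; 1, 1, 2, 9, 2, 1, 1, 38]
Period length = 8

8


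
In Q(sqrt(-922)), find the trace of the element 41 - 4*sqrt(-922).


Tr(a + b*sqrt(d)) = (a + b*sqrt(d)) + (a - b*sqrt(d)) = 2a
= 2 * (41)
= 82

82


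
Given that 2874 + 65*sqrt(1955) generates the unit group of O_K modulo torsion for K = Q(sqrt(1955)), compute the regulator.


epsilon = 2874 + 65*sqrt(1955)
= 5747.9998
R = ln(5747.9998)
= 8.6566

8.6566


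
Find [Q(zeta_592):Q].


The degree equals Euler's totient phi(592).
592 = 2^4 * 37
phi(592) = 288

288


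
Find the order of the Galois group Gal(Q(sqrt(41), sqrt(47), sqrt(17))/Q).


The 3 square roots of distinct primes are multiplicatively independent over Q,
so [K:Q] = 2^3 and Gal(K/Q) is isomorphic to (Z/2Z)^3.
|Gal| = 2^3 = 8

8


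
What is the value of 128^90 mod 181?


p = 181 is prime and the exponent is (p-1)/2 = 90, so by Euler's criterion 128^90 = (128/181) = +1 or -1 mod 181.
Compute by square-and-multiply:
  90 = 64 + 16 + 8 + 2 (binary 1011010)
  Repeated squaring mod 181: 128^1 = 128, 128^2 = 94, 128^4 = 148, 128^8 = 3, 128^16 = 9, 128^32 = 81, 128^64 = 45
  128^90 = 128^64 * 128^16 * 128^8 * 128^2 = 45 * 9 * 3 * 94 mod 181
    45 * 9 = 405 = 43 mod 181
    43 * 3 = 129 = 129 mod 181
    129 * 94 = 12126 = 180 mod 181
  128^90 = 180 mod 181
Result 180 = p - 1 = -1 mod 181: 128 is a quadratic non-residue mod 181. As a residue in [0, p-1] the value is 180.
128^90 mod 181 = 180

180


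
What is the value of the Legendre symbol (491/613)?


p = 613 is prime, so compute (491/613) with the reciprocity algorithm (Jacobi-symbol steps: pull out 2s via (2/n), flip via reciprocity, reduce):
  reciprocity: (491/613) -> +(613/491)
  reduce: (122/491)
  pull out 2: (2/491) = -1  (since 491 mod 8 = 3)
  reciprocity: (61/491) -> +(491/61)
  reduce: (3/61)
  reciprocity: (3/61) -> +(61/3)
  reduce: (1/3)
  (1/3) = 1
Product of signs = -1
(491/613) = -1

-1


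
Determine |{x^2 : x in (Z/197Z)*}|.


For prime p, the number of non-zero quadratic residues is (p-1)/2.
= (197-1)/2
= 98

98


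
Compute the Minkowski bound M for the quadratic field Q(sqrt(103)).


d = 103, d mod 4 = 3, so disc(K) = 4d = 412; |disc(K)| = 412
Real quadratic field, so n = 2, s = r2 = 0, r1 = 2
M = (n!/n^n) * (4/pi)^s * sqrt(|disc(K)|) = (2!/2^2) * (4/pi)^0 * sqrt(412)
= 0.5 * 1.000000 * 20.297783
= 10.1489

10.1489


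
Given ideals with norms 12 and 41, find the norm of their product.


N(IJ) = N(I) * N(J)
= 12 * 41
= 492

492


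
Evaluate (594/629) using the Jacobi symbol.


Compute (594/629) via quadratic reciprocity:
  pull out 2: (2/629) = -1  (since 629 mod 8 = 5)
  reciprocity: (297/629) -> +(629/297)
  reduce: (35/297)
  reciprocity: (35/297) -> +(297/35)
  reduce: (17/35)
  reciprocity: (17/35) -> +(35/17)
  reduce: (1/17)
  (1/17) = 1
Product of signs = -1

-1


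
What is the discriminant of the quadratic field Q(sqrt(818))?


For K = Q(sqrt(d)) with d squarefree: disc(K) = d if d = 1 mod 4, and disc(K) = 4d if d = 2 or 3 mod 4.
Here d = 818, and d mod 4 = 2.
d = 2 mod 4, not 1 (O_K = Z[sqrt(d)]), so disc(K) = 4d = 4 * (818) = 3272

3272


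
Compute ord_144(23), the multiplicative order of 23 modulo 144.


We want ord_144(23), the smallest k >= 1 with 23^k = 1 mod 144.
n = 144 = 2^4 * 3^2, phi(144) = 48; the order divides phi(n).
Divisors of 48: 1, 2, 3, 4, 6, 8, 12, 16, 24, 48
Repeated squaring mod 144: 23^1 = 23, 23^2 = 97, 23^4 = 49, 23^8 = 97, 23^16 = 49, 23^32 = 97
Test divisors in increasing order:
  k=1: 23^1 = 23 mod 144
  k=2: 23^2 = 97 mod 144
  k=3: 23^3 = 97 * 23 = 71 mod 144
  k=4: 23^4 = 49 mod 144
  k=6: 23^6 = 49 * 97 = 1 mod 144  <- first divisor giving 1
Order = 6

6


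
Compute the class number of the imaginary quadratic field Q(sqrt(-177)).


K = Q(sqrt(-177)). d mod 4 = 3, so D = disc(K) = 4d = -708
h(K) equals the number of primitive reduced positive-definite forms (a, b, c) = a*x^2 + b*x*y + c*y^2 with b^2 - 4ac = D,
where reduced means |b| <= a <= c, with b >= 0 whenever |b| = a or a = c, and primitive means gcd(a, b, c) = 1.
Reduced forces 3a^2 <= |D| = 708, so 1 <= a <= 15; b must have the parity of D, and c = (b^2 - D)/(4a) must be an integer >= a.
Enumerate a = 1..15, b in [-a, a]:
  a=1: (1, 0, 177)  [1]
  a=2: (2, 2, 89)  [1]
  a=3: (3, 0, 59)  [1]
  a=4..5: none
  a=6: (6, 6, 31)  [1]
  a=7..15: none
Total reduced forms: 1 + 1 + 1 + 1 = 4
h = 4

4


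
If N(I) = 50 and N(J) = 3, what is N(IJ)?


N(IJ) = N(I) * N(J)
= 50 * 3
= 150

150


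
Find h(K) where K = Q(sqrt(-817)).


K = Q(sqrt(-817)). d mod 4 = 3, so D = disc(K) = 4d = -3268
h(K) equals the number of primitive reduced positive-definite forms (a, b, c) = a*x^2 + b*x*y + c*y^2 with b^2 - 4ac = D,
where reduced means |b| <= a <= c, with b >= 0 whenever |b| = a or a = c, and primitive means gcd(a, b, c) = 1.
Reduced forces 3a^2 <= |D| = 3268, so 1 <= a <= 33; b must have the parity of D, and c = (b^2 - D)/(4a) must be an integer >= a.
Enumerate a = 1..33, b in [-a, a]:
  a=1: (1, 0, 817)  [1]
  a=2: (2, 2, 409)  [1]
  a=3..6: none
  a=7: (7, -6, 118), (7, 6, 118)  [2]
  a=8..13: none
  a=14: (14, -6, 59), (14, 6, 59)  [2]
  a=15..16: none
  a=17: (17, -8, 49), (17, 8, 49)  [2]
  a=18: none
  a=19: (19, 0, 43)  [1]
  a=20..28: none
  a=29: (29, -26, 34), (29, 26, 34)  [2]
  a=30: none
  a=31: (31, 24, 31)  [1]
  a=32..33: none
Total reduced forms: 1 + 1 + 2 + 2 + 2 + 1 + 2 + 1 = 12
h = 12

12


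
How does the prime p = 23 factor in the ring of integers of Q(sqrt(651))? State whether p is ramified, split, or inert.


K = Q(sqrt(651)). Since d mod 4 = 3, disc(K) = 2604.
Check p | disc: 2604 mod 23 = 5.
p does not divide disc. Compute Legendre symbol (d/p):
7^((23-1)/2) mod 23 = -1
(d/p) = -1, so p is inert: (p) stays prime with e=1, f=2, g=1.
Therefore p is inert.

inert


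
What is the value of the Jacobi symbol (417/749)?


Compute (417/749) via quadratic reciprocity:
  reciprocity: (417/749) -> +(749/417)
  reduce: (332/417)
  pull out 2: (2/417) = +1  (since 417 mod 8 = 1)
  pull out 2: (2/417) = +1  (since 417 mod 8 = 1)
  reciprocity: (83/417) -> +(417/83)
  reduce: (2/83)
  pull out 2: (2/83) = -1  (since 83 mod 8 = 3)
  (1/83) = 1
Product of signs = -1

-1


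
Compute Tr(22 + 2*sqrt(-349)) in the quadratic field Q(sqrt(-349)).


Tr(a + b*sqrt(d)) = (a + b*sqrt(d)) + (a - b*sqrt(d)) = 2a
= 2 * (22)
= 44

44


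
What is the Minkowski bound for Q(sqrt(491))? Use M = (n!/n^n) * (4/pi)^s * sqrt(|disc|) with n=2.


d = 491, d mod 4 = 3, so disc(K) = 4d = 1964; |disc(K)| = 1964
Real quadratic field, so n = 2, s = r2 = 0, r1 = 2
M = (n!/n^n) * (4/pi)^s * sqrt(|disc(K)|) = (2!/2^2) * (4/pi)^0 * sqrt(1964)
= 0.5 * 1.000000 * 44.317040
= 22.1585

22.1585


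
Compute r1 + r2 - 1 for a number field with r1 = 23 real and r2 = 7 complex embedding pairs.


By Dirichlet's unit theorem:
rank = r1 + r2 - 1
= 23 + 7 - 1
= 29

29


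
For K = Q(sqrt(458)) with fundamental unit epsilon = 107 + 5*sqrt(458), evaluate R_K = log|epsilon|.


epsilon = 107 + 5*sqrt(458)
= 214.0047
R = ln(214.0047)
= 5.3660

5.3660


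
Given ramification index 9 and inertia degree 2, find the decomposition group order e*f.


|D_P| = e * f
= 9 * 2
= 18

18


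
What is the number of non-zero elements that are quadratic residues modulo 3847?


For prime p, the number of non-zero quadratic residues is (p-1)/2.
= (3847-1)/2
= 1923

1923


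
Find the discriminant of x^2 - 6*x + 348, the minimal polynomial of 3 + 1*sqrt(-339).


The element 3 + 1*sqrt(-339) has minimal polynomial:
x^2 - 6*x + 348
Discriminant = (-6)^2 - 4*(348)
= 36 - 1392
= -1356

-1356


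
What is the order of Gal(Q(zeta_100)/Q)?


|Gal(Q(zeta_100)/Q)| = phi(100)
= 40

40


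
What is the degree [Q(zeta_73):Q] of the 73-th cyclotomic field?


The degree equals Euler's totient phi(73).
73 = 73
phi(73) = 72

72


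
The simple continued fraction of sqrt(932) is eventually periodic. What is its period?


Run the CF algorithm for sqrt(932).
a_0 = floor(sqrt(932)) = 30; set m_0=0, q_0=1.
Recurrence: m' = q*a - m,  q' = (d - m'^2)/q,  a' = floor((a_0 + m')/q').
  step 1: m=30, q=32, a=1
  step 2: m=2, q=29, a=1
  step 3: m=27, q=7, a=8
  step 4: m=29, q=13, a=4
  step 5: m=23, q=31, a=1
  step 6: m=8, q=28, a=1
  step 7: m=20, q=19, a=2
  step 8: m=18, q=32, a=1
  step 9: m=14, q=23, a=1
  step 10: m=9, q=37, a=1
  step 11: m=28, q=4, a=14
  step 12: m=28, q=37, a=1
  step 13: m=9, q=23, a=1
  step 14: m=14, q=32, a=1
  step 15: m=18, q=19, a=2
  step 16: m=20, q=28, a=1
  step 17: m=8, q=31, a=1
  step 18: m=23, q=13, a=4
  step 19: m=29, q=7, a=8
  step 20: m=27, q=29, a=1
  step 21: m=2, q=32, a=1
  step 22: m=30, q=1, a=60
a_22 = 2*a_0 = 60, so the period closes here.
sqrt(932) = [30; 1, 1, 8, 4, 1, 1, 2, 1, 1, 1, 14, 1, 1, 1, 2, 1, 1, 4, 8, 1, 1, 60]
Period length = 22

22


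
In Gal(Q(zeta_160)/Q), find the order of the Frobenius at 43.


The Frobenius at p in Gal(Q(zeta_n)/Q) = (Z/nZ)* is the class of p, so its order is ord_160(43), the smallest k >= 1 with 43^k = 1 mod 160.
n = 160 = 2^5 * 5, phi(160) = 64; the order divides phi(n).
Divisors of 64: 1, 2, 4, 8, 16, 32, 64
Repeated squaring mod 160: 43^1 = 43, 43^2 = 89, 43^4 = 81, 43^8 = 1, 43^16 = 1, 43^32 = 1, 43^64 = 1
Test divisors in increasing order:
  k=1: 43^1 = 43 mod 160
  k=2: 43^2 = 89 mod 160
  k=4: 43^4 = 81 mod 160
  k=8: 43^8 = 1 mod 160  <- first divisor giving 1
Order = 8

8


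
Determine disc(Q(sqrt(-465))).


For K = Q(sqrt(d)) with d squarefree: disc(K) = d if d = 1 mod 4, and disc(K) = 4d if d = 2 or 3 mod 4.
Here d = -465, and d mod 4 = 3.
d = 3 mod 4, not 1 (O_K = Z[sqrt(d)]), so disc(K) = 4d = 4 * (-465) = -1860

-1860


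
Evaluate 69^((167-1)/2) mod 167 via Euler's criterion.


p = 167 is prime and the exponent is (p-1)/2 = 83, so by Euler's criterion 69^83 = (69/167) = +1 or -1 mod 167.
Compute by square-and-multiply:
  83 = 64 + 16 + 2 + 1 (binary 1010011)
  Repeated squaring mod 167: 69^1 = 69, 69^2 = 85, 69^4 = 44, 69^8 = 99, 69^16 = 115, 69^32 = 32, 69^64 = 22
  69^83 = 69^64 * 69^16 * 69^2 * 69^1 = 22 * 115 * 85 * 69 mod 167
    22 * 115 = 2530 = 25 mod 167
    25 * 85 = 2125 = 121 mod 167
    121 * 69 = 8349 = 166 mod 167
  69^83 = 166 mod 167
Result 166 = p - 1 = -1 mod 167: 69 is a quadratic non-residue mod 167. As a residue in [0, p-1] the value is 166.
69^83 mod 167 = 166

166


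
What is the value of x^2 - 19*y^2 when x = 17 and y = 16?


x^2 - d*y^2
= 17^2 - 19*16^2
= 289 - 4864
= -4575

-4575


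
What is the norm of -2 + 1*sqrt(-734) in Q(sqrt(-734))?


N(a + b*sqrt(d)) = a^2 - d*b^2
= (-2)^2 - (-734)*(1)^2
= 4 + 734
= 738

738


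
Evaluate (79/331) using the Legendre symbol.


p = 331 is prime, so compute (79/331) with the reciprocity algorithm (Jacobi-symbol steps: pull out 2s via (2/n), flip via reciprocity, reduce):
  reciprocity: (79/331) -> -(331/79)
  reduce: (15/79)
  reciprocity: (15/79) -> -(79/15)
  reduce: (4/15)
  pull out 2: (2/15) = +1  (since 15 mod 8 = 7)
  pull out 2: (2/15) = +1  (since 15 mod 8 = 7)
  (1/15) = 1
Product of signs = 1
(79/331) = 1

1


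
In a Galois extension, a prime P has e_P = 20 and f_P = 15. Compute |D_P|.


|D_P| = e * f
= 20 * 15
= 300

300


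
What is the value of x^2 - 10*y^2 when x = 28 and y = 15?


x^2 - d*y^2
= 28^2 - 10*15^2
= 784 - 2250
= -1466

-1466


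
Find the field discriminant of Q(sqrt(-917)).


For K = Q(sqrt(d)) with d squarefree: disc(K) = d if d = 1 mod 4, and disc(K) = 4d if d = 2 or 3 mod 4.
Here d = -917, and d mod 4 = 3.
d = 3 mod 4, not 1 (O_K = Z[sqrt(d)]), so disc(K) = 4d = 4 * (-917) = -3668

-3668


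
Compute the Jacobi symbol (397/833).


Compute (397/833) via quadratic reciprocity:
  reciprocity: (397/833) -> +(833/397)
  reduce: (39/397)
  reciprocity: (39/397) -> +(397/39)
  reduce: (7/39)
  reciprocity: (7/39) -> -(39/7)
  reduce: (4/7)
  pull out 2: (2/7) = +1  (since 7 mod 8 = 7)
  pull out 2: (2/7) = +1  (since 7 mod 8 = 7)
  (1/7) = 1
Product of signs = -1

-1


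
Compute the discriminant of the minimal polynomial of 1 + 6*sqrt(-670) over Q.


The element 1 + 6*sqrt(-670) has minimal polynomial:
x^2 - 2*x + 24121
Discriminant = (-2)^2 - 4*(24121)
= 4 - 96484
= -96480

-96480


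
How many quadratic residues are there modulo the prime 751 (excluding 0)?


For prime p, the number of non-zero quadratic residues is (p-1)/2.
= (751-1)/2
= 375

375


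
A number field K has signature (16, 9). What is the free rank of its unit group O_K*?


By Dirichlet's unit theorem:
rank = r1 + r2 - 1
= 16 + 9 - 1
= 24

24


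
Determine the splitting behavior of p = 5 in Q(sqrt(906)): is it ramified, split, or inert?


K = Q(sqrt(906)). Since d mod 4 = 2, disc(K) = 3624.
Check p | disc: 3624 mod 5 = 4.
p does not divide disc. Compute Legendre symbol (d/p):
1^((5-1)/2) mod 5 = 1
(d/p) = 1, so p splits: (p) = P*P' with e=1, f=1, g=2.
Therefore p is split.

split


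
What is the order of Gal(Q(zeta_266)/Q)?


|Gal(Q(zeta_266)/Q)| = phi(266)
= 108

108


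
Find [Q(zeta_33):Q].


The degree equals Euler's totient phi(33).
33 = 3 * 11
phi(33) = 20

20


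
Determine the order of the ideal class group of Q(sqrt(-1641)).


K = Q(sqrt(-1641)). d mod 4 = 3, so D = disc(K) = 4d = -6564
h(K) equals the number of primitive reduced positive-definite forms (a, b, c) = a*x^2 + b*x*y + c*y^2 with b^2 - 4ac = D,
where reduced means |b| <= a <= c, with b >= 0 whenever |b| = a or a = c, and primitive means gcd(a, b, c) = 1.
Reduced forces 3a^2 <= |D| = 6564, so 1 <= a <= 46; b must have the parity of D, and c = (b^2 - D)/(4a) must be an integer >= a.
Enumerate a = 1..46, b in [-a, a]:
  a=1: (1, 0, 1641)  [1]
  a=2: (2, 2, 821)  [1]
  a=3: (3, 0, 547)  [1]
  a=4: none
  a=5: (5, -4, 329), (5, 4, 329)  [2]
  a=6: (6, 6, 275)  [1]
  a=7: (7, -4, 235), (7, 4, 235)  [2]
  a=8..9: none
  a=10: (10, -6, 165), (10, 6, 165)  [2]
  a=11: (11, -6, 150), (11, 6, 150)  [2]
  a=12: none
  a=13: (13, -12, 129), (13, 12, 129)  [2]
  a=14: (14, -10, 119), (14, 10, 119)  [2]
  a=15: (15, -6, 110), (15, 6, 110)  [2]
  a=16: none
  a=17: (17, -10, 98), (17, 10, 98)  [2]
  a=18..20: none
  a=21: (21, -18, 82), (21, 18, 82)  [2]
  a=22: (22, -6, 75), (22, 6, 75)  [2]
  a=23..24: none
  a=25: (25, -6, 66), (25, 6, 66)  [2]
  a=26: (26, -14, 65), (26, 14, 65)  [2]
  a=27..29: none
  a=30: (30, -6, 55), (30, 6, 55)  [2]
  a=31: (31, -16, 55), (31, 16, 55)  [2]
  a=32: none
  a=33: (33, -6, 50), (33, 6, 50)  [2]
  a=34: (34, -10, 49), (34, 10, 49)  [2]
  a=35: (35, -24, 51), (35, -4, 47), (35, 4, 47), (35, 24, 51)  [4]
  a=36..38: none
  a=39: (39, -12, 43), (39, 12, 43)  [2]
  a=40: none
  a=41: (41, -18, 42), (41, 18, 42)  [2]
  a=42..46: none
Total reduced forms: 1 + 1 + 1 + 2 + 1 + 2 + 2 + 2 + 2 + 2 + 2 + 2 + 2 + 2 + 2 + 2 + 2 + 2 + 2 + 2 + 4 + 2 + 2 = 44
h = 44

44


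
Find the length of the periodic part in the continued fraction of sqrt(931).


Run the CF algorithm for sqrt(931).
a_0 = floor(sqrt(931)) = 30; set m_0=0, q_0=1.
Recurrence: m' = q*a - m,  q' = (d - m'^2)/q,  a' = floor((a_0 + m')/q').
  step 1: m=30, q=31, a=1
  step 2: m=1, q=30, a=1
  step 3: m=29, q=3, a=19
  step 4: m=28, q=49, a=1
  step 5: m=21, q=10, a=5
  step 6: m=29, q=9, a=6
  step 7: m=25, q=34, a=1
  step 8: m=9, q=25, a=1
  step 9: m=16, q=27, a=1
  step 10: m=11, q=30, a=1
  step 11: m=19, q=19, a=2
  step 12: m=19, q=30, a=1
  step 13: m=11, q=27, a=1
  step 14: m=16, q=25, a=1
  step 15: m=9, q=34, a=1
  step 16: m=25, q=9, a=6
  step 17: m=29, q=10, a=5
  step 18: m=21, q=49, a=1
  step 19: m=28, q=3, a=19
  step 20: m=29, q=30, a=1
  step 21: m=1, q=31, a=1
  step 22: m=30, q=1, a=60
a_22 = 2*a_0 = 60, so the period closes here.
sqrt(931) = [30; 1, 1, 19, 1, 5, 6, 1, 1, 1, 1, 2, 1, 1, 1, 1, 6, 5, 1, 19, 1, 1, 60]
Period length = 22

22


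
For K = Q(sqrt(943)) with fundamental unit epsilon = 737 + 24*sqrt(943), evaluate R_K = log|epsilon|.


epsilon = 737 + 24*sqrt(943)
= 1473.9993
R = ln(1473.9993)
= 7.2957

7.2957


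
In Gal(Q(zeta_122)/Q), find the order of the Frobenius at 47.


The Frobenius at p in Gal(Q(zeta_n)/Q) = (Z/nZ)* is the class of p, so its order is ord_122(47), the smallest k >= 1 with 47^k = 1 mod 122.
n = 122 = 2 * 61, phi(122) = 60; the order divides phi(n).
Divisors of 60: 1, 2, 3, 4, 5, 6, 10, 12, 15, 20, 30, 60
Repeated squaring mod 122: 47^1 = 47, 47^2 = 13, 47^4 = 47, 47^8 = 13, 47^16 = 47, 47^32 = 13
Test divisors in increasing order:
  k=1: 47^1 = 47 mod 122
  k=2: 47^2 = 13 mod 122
  k=3: 47^3 = 13 * 47 = 1 mod 122  <- first divisor giving 1
Order = 3

3


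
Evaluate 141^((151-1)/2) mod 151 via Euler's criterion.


p = 151 is prime and the exponent is (p-1)/2 = 75, so by Euler's criterion 141^75 = (141/151) = +1 or -1 mod 151.
Compute by square-and-multiply:
  75 = 64 + 8 + 2 + 1 (binary 1001011)
  Repeated squaring mod 151: 141^1 = 141, 141^2 = 100, 141^4 = 34, 141^8 = 99, 141^16 = 137, 141^32 = 45, 141^64 = 62
  141^75 = 141^64 * 141^8 * 141^2 * 141^1 = 62 * 99 * 100 * 141 mod 151
    62 * 99 = 6138 = 98 mod 151
    98 * 100 = 9800 = 136 mod 151
    136 * 141 = 19176 = 150 mod 151
  141^75 = 150 mod 151
Result 150 = p - 1 = -1 mod 151: 141 is a quadratic non-residue mod 151. As a residue in [0, p-1] the value is 150.
141^75 mod 151 = 150

150


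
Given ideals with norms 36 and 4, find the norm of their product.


N(IJ) = N(I) * N(J)
= 36 * 4
= 144

144


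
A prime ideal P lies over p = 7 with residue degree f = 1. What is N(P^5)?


N(P^a) = p^(a*f)
= 7^(5*1)
= 7^5
= 16807

16807


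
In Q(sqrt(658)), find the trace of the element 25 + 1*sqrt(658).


Tr(a + b*sqrt(d)) = (a + b*sqrt(d)) + (a - b*sqrt(d)) = 2a
= 2 * (25)
= 50

50


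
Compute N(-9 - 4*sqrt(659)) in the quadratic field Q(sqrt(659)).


N(a + b*sqrt(d)) = a^2 - d*b^2
= (-9)^2 - (659)*(-4)^2
= 81 - 10544
= -10463

-10463


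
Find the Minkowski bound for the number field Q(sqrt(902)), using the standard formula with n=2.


d = 902, d mod 4 = 2, so disc(K) = 4d = 3608; |disc(K)| = 3608
Real quadratic field, so n = 2, s = r2 = 0, r1 = 2
M = (n!/n^n) * (4/pi)^s * sqrt(|disc(K)|) = (2!/2^2) * (4/pi)^0 * sqrt(3608)
= 0.5 * 1.000000 * 60.066630
= 30.0333

30.0333


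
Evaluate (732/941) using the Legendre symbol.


p = 941 is prime, so compute (732/941) with the reciprocity algorithm (Jacobi-symbol steps: pull out 2s via (2/n), flip via reciprocity, reduce):
  pull out 2: (2/941) = -1  (since 941 mod 8 = 5)
  pull out 2: (2/941) = -1  (since 941 mod 8 = 5)
  reciprocity: (183/941) -> +(941/183)
  reduce: (26/183)
  pull out 2: (2/183) = +1  (since 183 mod 8 = 7)
  reciprocity: (13/183) -> +(183/13)
  reduce: (1/13)
  (1/13) = 1
Product of signs = 1
(732/941) = 1

1


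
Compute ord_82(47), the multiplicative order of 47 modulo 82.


We want ord_82(47), the smallest k >= 1 with 47^k = 1 mod 82.
n = 82 = 2 * 41, phi(82) = 40; the order divides phi(n).
Divisors of 40: 1, 2, 4, 5, 8, 10, 20, 40
Repeated squaring mod 82: 47^1 = 47, 47^2 = 77, 47^4 = 25, 47^8 = 51, 47^16 = 59, 47^32 = 37
Test divisors in increasing order:
  k=1: 47^1 = 47 mod 82
  k=2: 47^2 = 77 mod 82
  k=4: 47^4 = 25 mod 82
  k=5: 47^5 = 25 * 47 = 27 mod 82
  k=8: 47^8 = 51 mod 82
  k=10: 47^10 = 51 * 77 = 73 mod 82
  k=20: 47^20 = 59 * 25 = 81 mod 82
  k=40: 47^40 = 37 * 51 = 1 mod 82  <- first divisor giving 1
Order = 40

40


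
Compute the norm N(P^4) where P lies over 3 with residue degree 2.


N(P^a) = p^(a*f)
= 3^(4*2)
= 3^8
= 6561

6561


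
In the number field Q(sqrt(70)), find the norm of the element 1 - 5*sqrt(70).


N(a + b*sqrt(d)) = a^2 - d*b^2
= (1)^2 - (70)*(-5)^2
= 1 - 1750
= -1749

-1749


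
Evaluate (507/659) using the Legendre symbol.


p = 659 is prime, so compute (507/659) with the reciprocity algorithm (Jacobi-symbol steps: pull out 2s via (2/n), flip via reciprocity, reduce):
  reciprocity: (507/659) -> -(659/507)
  reduce: (152/507)
  pull out 2: (2/507) = -1  (since 507 mod 8 = 3)
  pull out 2: (2/507) = -1  (since 507 mod 8 = 3)
  pull out 2: (2/507) = -1  (since 507 mod 8 = 3)
  reciprocity: (19/507) -> -(507/19)
  reduce: (13/19)
  reciprocity: (13/19) -> +(19/13)
  reduce: (6/13)
  pull out 2: (2/13) = -1  (since 13 mod 8 = 5)
  reciprocity: (3/13) -> +(13/3)
  reduce: (1/3)
  (1/3) = 1
Product of signs = 1
(507/659) = 1

1


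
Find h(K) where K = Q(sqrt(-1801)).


K = Q(sqrt(-1801)). d mod 4 = 3, so D = disc(K) = 4d = -7204
h(K) equals the number of primitive reduced positive-definite forms (a, b, c) = a*x^2 + b*x*y + c*y^2 with b^2 - 4ac = D,
where reduced means |b| <= a <= c, with b >= 0 whenever |b| = a or a = c, and primitive means gcd(a, b, c) = 1.
Reduced forces 3a^2 <= |D| = 7204, so 1 <= a <= 49; b must have the parity of D, and c = (b^2 - D)/(4a) must be an integer >= a.
Enumerate a = 1..49, b in [-a, a]:
  a=1: (1, 0, 1801)  [1]
  a=2: (2, 2, 901)  [1]
  a=3..4: none
  a=5: (5, -4, 361), (5, 4, 361)  [2]
  a=6..9: none
  a=10: (10, -6, 181), (10, 6, 181)  [2]
  a=11: (11, -10, 166), (11, 10, 166)  [2]
  a=12..16: none
  a=17: (17, -2, 106), (17, 2, 106)  [2]
  a=18: none
  a=19: (19, -4, 95), (19, 4, 95)  [2]
  a=20..21: none
  a=22: (22, -10, 83), (22, 10, 83)  [2]
  a=23: (23, -8, 79), (23, 8, 79)  [2]
  a=24: none
  a=25: (25, -14, 74), (25, 14, 74)  [2]
  a=26..30: none
  a=31: (31, -22, 62), (31, 22, 62)  [2]
  a=32..33: none
  a=34: (34, -2, 53), (34, 2, 53)  [2]
  a=35..36: none
  a=37: (37, -14, 50), (37, 14, 50)  [2]
  a=38: (38, -34, 55), (38, 34, 55)  [2]
  a=39..45: none
  a=46: (46, -38, 47), (46, 38, 47)  [2]
  a=47..49: none
Total reduced forms: 1 + 1 + 2 + 2 + 2 + 2 + 2 + 2 + 2 + 2 + 2 + 2 + 2 + 2 + 2 = 28
h = 28

28


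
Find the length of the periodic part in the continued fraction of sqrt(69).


Run the CF algorithm for sqrt(69).
a_0 = floor(sqrt(69)) = 8; set m_0=0, q_0=1.
Recurrence: m' = q*a - m,  q' = (d - m'^2)/q,  a' = floor((a_0 + m')/q').
  step 1: m=8, q=5, a=3
  step 2: m=7, q=4, a=3
  step 3: m=5, q=11, a=1
  step 4: m=6, q=3, a=4
  step 5: m=6, q=11, a=1
  step 6: m=5, q=4, a=3
  step 7: m=7, q=5, a=3
  step 8: m=8, q=1, a=16
a_8 = 2*a_0 = 16, so the period closes here.
sqrt(69) = [8; 3, 3, 1, 4, 1, 3, 3, 16]
Period length = 8

8


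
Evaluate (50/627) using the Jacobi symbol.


Compute (50/627) via quadratic reciprocity:
  pull out 2: (2/627) = -1  (since 627 mod 8 = 3)
  reciprocity: (25/627) -> +(627/25)
  reduce: (2/25)
  pull out 2: (2/25) = +1  (since 25 mod 8 = 1)
  (1/25) = 1
Product of signs = -1

-1


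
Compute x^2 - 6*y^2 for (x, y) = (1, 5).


x^2 - d*y^2
= 1^2 - 6*5^2
= 1 - 150
= -149

-149


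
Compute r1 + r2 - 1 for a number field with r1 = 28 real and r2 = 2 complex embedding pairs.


By Dirichlet's unit theorem:
rank = r1 + r2 - 1
= 28 + 2 - 1
= 29

29


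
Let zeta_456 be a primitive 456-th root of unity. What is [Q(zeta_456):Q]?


The degree equals Euler's totient phi(456).
456 = 2^3 * 3 * 19
phi(456) = 144

144


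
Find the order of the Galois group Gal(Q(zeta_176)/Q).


|Gal(Q(zeta_176)/Q)| = phi(176)
= 80

80


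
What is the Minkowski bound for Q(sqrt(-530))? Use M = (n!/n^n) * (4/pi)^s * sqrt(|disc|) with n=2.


d = -530, d mod 4 = 2, so disc(K) = 4d = -2120; |disc(K)| = 2120
Imaginary quadratic field, so n = 2, s = r2 = 1, r1 = 0
M = (n!/n^n) * (4/pi)^s * sqrt(|disc(K)|) = (2!/2^2) * (4/pi)^1 * sqrt(2120)
= 0.5 * 1.273240 * 46.043458
= 29.3122

29.3122


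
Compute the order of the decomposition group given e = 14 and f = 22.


|D_P| = e * f
= 14 * 22
= 308

308


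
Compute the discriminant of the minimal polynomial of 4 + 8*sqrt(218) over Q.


The element 4 + 8*sqrt(218) has minimal polynomial:
x^2 - 8*x - 13936
Discriminant = (-8)^2 - 4*(-13936)
= 64 + 55744
= 55808

55808


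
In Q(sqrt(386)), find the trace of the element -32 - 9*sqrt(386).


Tr(a + b*sqrt(d)) = (a + b*sqrt(d)) + (a - b*sqrt(d)) = 2a
= 2 * (-32)
= -64

-64


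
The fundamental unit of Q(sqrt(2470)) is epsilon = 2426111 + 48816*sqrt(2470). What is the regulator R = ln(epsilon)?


epsilon = 2426111 + 48816*sqrt(2470)
= 4.8522e+06
R = ln(4.8522e+06)
= 15.3949

15.3949


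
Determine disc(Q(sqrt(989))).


For K = Q(sqrt(d)) with d squarefree: disc(K) = d if d = 1 mod 4, and disc(K) = 4d if d = 2 or 3 mod 4.
Here d = 989, and d mod 4 = 1.
d = 1 mod 4 (O_K = Z[(1+sqrt(d))/2]), so disc(K) = d = 989

989


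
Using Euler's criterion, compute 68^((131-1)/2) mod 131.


p = 131 is prime and the exponent is (p-1)/2 = 65, so by Euler's criterion 68^65 = (68/131) = +1 or -1 mod 131.
Compute by square-and-multiply:
  65 = 64 + 1 (binary 1000001)
  Repeated squaring mod 131: 68^1 = 68, 68^2 = 39, 68^4 = 80, 68^8 = 112, 68^16 = 99, 68^32 = 107, 68^64 = 52
  68^65 = 68^64 * 68^1 = 52 * 68 mod 131
    52 * 68 = 3536 = 130 mod 131
  68^65 = 130 mod 131
Result 130 = p - 1 = -1 mod 131: 68 is a quadratic non-residue mod 131. As a residue in [0, p-1] the value is 130.
68^65 mod 131 = 130

130
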